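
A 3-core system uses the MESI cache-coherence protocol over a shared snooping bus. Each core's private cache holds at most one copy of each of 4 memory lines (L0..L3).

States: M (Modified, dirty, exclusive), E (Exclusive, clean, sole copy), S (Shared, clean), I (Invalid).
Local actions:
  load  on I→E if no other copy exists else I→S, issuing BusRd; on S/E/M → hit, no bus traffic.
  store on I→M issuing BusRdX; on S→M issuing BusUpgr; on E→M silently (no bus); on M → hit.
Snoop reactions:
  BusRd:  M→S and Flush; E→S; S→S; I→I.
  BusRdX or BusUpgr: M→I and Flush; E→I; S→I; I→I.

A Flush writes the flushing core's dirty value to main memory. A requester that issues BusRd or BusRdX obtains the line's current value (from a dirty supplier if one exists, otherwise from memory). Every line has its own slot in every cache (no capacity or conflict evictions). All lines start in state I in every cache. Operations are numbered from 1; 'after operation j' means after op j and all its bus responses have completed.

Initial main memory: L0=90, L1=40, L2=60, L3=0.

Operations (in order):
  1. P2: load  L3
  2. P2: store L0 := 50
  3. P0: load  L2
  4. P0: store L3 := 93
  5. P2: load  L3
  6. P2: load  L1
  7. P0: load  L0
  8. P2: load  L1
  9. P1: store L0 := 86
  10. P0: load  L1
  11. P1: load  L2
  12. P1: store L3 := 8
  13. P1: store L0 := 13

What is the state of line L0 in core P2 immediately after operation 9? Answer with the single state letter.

state = I

1. P2: load  L3  bus=[BusRd]  L3: P0=I P1=I P2=E  mem[L3]=0
2. P2: store L0 := 50  bus=[BusRdX]  L0: P0=I P1=I P2=M  mem[L0]=90
3. P0: load  L2  bus=[BusRd]  L2: P0=E P1=I P2=I  mem[L2]=60
4. P0: store L3 := 93  bus=[BusRdX]  L3: P0=M P1=I P2=I  mem[L3]=0
5. P2: load  L3  bus=[BusRd,Flush]  L3: P0=S P1=I P2=S  mem[L3]=93
6. P2: load  L1  bus=[BusRd]  L1: P0=I P1=I P2=E  mem[L1]=40
7. P0: load  L0  bus=[BusRd,Flush]  L0: P0=S P1=I P2=S  mem[L0]=50
8. P2: load  L1  bus=[-]  L1: P0=I P1=I P2=E  mem[L1]=40
9. P1: store L0 := 86  bus=[BusRdX]  L0: P0=I P1=M P2=I  mem[L0]=50
10. P0: load  L1  bus=[BusRd]  L1: P0=S P1=I P2=S  mem[L1]=40
11. P1: load  L2  bus=[BusRd]  L2: P0=S P1=S P2=I  mem[L2]=60
12. P1: store L3 := 8  bus=[BusRdX]  L3: P0=I P1=M P2=I  mem[L3]=93
13. P1: store L0 := 13  bus=[-]  L0: P0=I P1=M P2=I  mem[L0]=50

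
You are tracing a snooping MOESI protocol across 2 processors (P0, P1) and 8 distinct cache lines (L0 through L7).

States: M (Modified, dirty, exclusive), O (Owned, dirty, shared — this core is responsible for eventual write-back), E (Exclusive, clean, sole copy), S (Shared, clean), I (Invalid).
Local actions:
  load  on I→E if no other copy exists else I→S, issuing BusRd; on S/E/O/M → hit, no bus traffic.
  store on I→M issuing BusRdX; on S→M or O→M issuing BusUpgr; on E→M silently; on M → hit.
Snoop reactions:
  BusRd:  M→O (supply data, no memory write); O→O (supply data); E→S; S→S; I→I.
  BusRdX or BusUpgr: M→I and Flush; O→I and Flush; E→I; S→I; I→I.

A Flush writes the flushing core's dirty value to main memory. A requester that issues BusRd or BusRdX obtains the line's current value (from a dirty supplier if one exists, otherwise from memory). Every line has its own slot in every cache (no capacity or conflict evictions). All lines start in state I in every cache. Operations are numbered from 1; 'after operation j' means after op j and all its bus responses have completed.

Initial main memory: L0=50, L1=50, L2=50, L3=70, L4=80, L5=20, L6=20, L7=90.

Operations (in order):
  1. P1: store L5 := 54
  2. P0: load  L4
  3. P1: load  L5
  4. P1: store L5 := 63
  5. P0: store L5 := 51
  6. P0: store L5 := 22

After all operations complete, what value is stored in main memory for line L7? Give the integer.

memory[L7] = 90

step 1: P1: store L5 := 54  ⟶  IM  (L5)  txn=BusRdX  M[L5]=20
step 2: P0: load  L4  ⟶  EI  (L4)  txn=BusRd  M[L4]=80
step 3: P1: load  L5  ⟶  IM  (L5)  txn=∅  M[L5]=20
step 4: P1: store L5 := 63  ⟶  IM  (L5)  txn=∅  M[L5]=20
step 5: P0: store L5 := 51  ⟶  MI  (L5)  txn=BusRdX+Flush  M[L5]=63
step 6: P0: store L5 := 22  ⟶  MI  (L5)  txn=∅  M[L5]=63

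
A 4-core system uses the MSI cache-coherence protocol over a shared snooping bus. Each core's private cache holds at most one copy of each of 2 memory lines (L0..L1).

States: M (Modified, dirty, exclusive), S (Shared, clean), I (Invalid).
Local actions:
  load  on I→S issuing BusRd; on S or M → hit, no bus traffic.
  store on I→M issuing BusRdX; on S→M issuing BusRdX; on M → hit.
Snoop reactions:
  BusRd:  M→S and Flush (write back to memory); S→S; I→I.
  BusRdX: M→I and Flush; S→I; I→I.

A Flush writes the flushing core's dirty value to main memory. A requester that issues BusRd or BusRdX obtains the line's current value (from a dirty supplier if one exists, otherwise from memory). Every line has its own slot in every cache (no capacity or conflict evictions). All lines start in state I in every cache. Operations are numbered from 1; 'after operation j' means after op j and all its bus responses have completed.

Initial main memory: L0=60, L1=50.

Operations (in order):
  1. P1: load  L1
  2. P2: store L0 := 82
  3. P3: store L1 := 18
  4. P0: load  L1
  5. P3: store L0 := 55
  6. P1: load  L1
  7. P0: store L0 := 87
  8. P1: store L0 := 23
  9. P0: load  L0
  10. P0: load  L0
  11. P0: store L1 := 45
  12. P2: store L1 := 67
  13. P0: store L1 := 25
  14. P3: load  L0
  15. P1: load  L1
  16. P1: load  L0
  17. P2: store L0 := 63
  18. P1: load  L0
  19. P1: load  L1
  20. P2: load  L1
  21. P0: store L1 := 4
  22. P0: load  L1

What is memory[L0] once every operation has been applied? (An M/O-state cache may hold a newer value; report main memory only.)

step 1: P1: load  L1  ⟶  ISII  (L1)  txn=BusRd  M[L1]=50
step 2: P2: store L0 := 82  ⟶  IIMI  (L0)  txn=BusRdX  M[L0]=60
step 3: P3: store L1 := 18  ⟶  IIIM  (L1)  txn=BusRdX  M[L1]=50
step 4: P0: load  L1  ⟶  SIIS  (L1)  txn=BusRd+Flush  M[L1]=18
step 5: P3: store L0 := 55  ⟶  IIIM  (L0)  txn=BusRdX+Flush  M[L0]=82
step 6: P1: load  L1  ⟶  SSIS  (L1)  txn=BusRd  M[L1]=18
step 7: P0: store L0 := 87  ⟶  MIII  (L0)  txn=BusRdX+Flush  M[L0]=55
step 8: P1: store L0 := 23  ⟶  IMII  (L0)  txn=BusRdX+Flush  M[L0]=87
step 9: P0: load  L0  ⟶  SSII  (L0)  txn=BusRd+Flush  M[L0]=23
step 10: P0: load  L0  ⟶  SSII  (L0)  txn=∅  M[L0]=23
step 11: P0: store L1 := 45  ⟶  MIII  (L1)  txn=BusRdX  M[L1]=18
step 12: P2: store L1 := 67  ⟶  IIMI  (L1)  txn=BusRdX+Flush  M[L1]=45
step 13: P0: store L1 := 25  ⟶  MIII  (L1)  txn=BusRdX+Flush  M[L1]=67
step 14: P3: load  L0  ⟶  SSIS  (L0)  txn=BusRd  M[L0]=23
step 15: P1: load  L1  ⟶  SSII  (L1)  txn=BusRd+Flush  M[L1]=25
step 16: P1: load  L0  ⟶  SSIS  (L0)  txn=∅  M[L0]=23
step 17: P2: store L0 := 63  ⟶  IIMI  (L0)  txn=BusRdX  M[L0]=23
step 18: P1: load  L0  ⟶  ISSI  (L0)  txn=BusRd+Flush  M[L0]=63
step 19: P1: load  L1  ⟶  SSII  (L1)  txn=∅  M[L1]=25
step 20: P2: load  L1  ⟶  SSSI  (L1)  txn=BusRd  M[L1]=25
step 21: P0: store L1 := 4  ⟶  MIII  (L1)  txn=BusRdX  M[L1]=25
step 22: P0: load  L1  ⟶  MIII  (L1)  txn=∅  M[L1]=25

memory[L0] = 63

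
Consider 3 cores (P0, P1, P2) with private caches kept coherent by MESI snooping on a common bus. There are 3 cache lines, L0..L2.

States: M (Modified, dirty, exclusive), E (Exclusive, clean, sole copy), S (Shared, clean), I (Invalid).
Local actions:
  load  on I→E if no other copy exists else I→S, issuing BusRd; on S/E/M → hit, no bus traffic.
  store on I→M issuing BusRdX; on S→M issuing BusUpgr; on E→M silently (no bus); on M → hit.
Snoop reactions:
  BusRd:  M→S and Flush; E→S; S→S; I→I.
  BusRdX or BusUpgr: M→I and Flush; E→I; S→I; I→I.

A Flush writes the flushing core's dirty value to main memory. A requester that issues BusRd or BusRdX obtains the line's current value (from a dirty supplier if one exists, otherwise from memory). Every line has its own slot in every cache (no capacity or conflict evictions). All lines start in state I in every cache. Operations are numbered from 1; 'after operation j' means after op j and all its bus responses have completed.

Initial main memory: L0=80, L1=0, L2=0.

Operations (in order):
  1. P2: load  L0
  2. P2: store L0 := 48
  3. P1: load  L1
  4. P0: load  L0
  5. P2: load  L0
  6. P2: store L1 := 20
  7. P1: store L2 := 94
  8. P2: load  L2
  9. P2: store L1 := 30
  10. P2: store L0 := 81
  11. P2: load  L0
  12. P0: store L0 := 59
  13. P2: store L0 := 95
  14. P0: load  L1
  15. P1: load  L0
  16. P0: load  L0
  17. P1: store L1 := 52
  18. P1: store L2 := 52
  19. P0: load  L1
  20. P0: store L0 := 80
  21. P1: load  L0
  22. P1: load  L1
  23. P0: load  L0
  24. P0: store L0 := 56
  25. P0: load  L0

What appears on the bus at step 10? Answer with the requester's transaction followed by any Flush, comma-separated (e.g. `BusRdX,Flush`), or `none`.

[1] P2: load  L0 | P0:I, P1:I, P2:E(80) | bus: BusRd
[2] P2: store L0 := 48 | P0:I, P1:I, P2:M(48) | bus: none
[3] P1: load  L1 | P0:I, P1:E(0), P2:I | bus: BusRd
[4] P0: load  L0 | P0:S(48), P1:I, P2:S(48) | bus: BusRd,Flush
[5] P2: load  L0 | P0:S(48), P1:I, P2:S(48) | bus: none
[6] P2: store L1 := 20 | P0:I, P1:I, P2:M(20) | bus: BusRdX
[7] P1: store L2 := 94 | P0:I, P1:M(94), P2:I | bus: BusRdX
[8] P2: load  L2 | P0:I, P1:S(94), P2:S(94) | bus: BusRd,Flush
[9] P2: store L1 := 30 | P0:I, P1:I, P2:M(30) | bus: none
[10] P2: store L0 := 81 | P0:I, P1:I, P2:M(81) | bus: BusUpgr
[11] P2: load  L0 | P0:I, P1:I, P2:M(81) | bus: none
[12] P0: store L0 := 59 | P0:M(59), P1:I, P2:I | bus: BusRdX,Flush
[13] P2: store L0 := 95 | P0:I, P1:I, P2:M(95) | bus: BusRdX,Flush
[14] P0: load  L1 | P0:S(30), P1:I, P2:S(30) | bus: BusRd,Flush
[15] P1: load  L0 | P0:I, P1:S(95), P2:S(95) | bus: BusRd,Flush
[16] P0: load  L0 | P0:S(95), P1:S(95), P2:S(95) | bus: BusRd
[17] P1: store L1 := 52 | P0:I, P1:M(52), P2:I | bus: BusRdX
[18] P1: store L2 := 52 | P0:I, P1:M(52), P2:I | bus: BusUpgr
[19] P0: load  L1 | P0:S(52), P1:S(52), P2:I | bus: BusRd,Flush
[20] P0: store L0 := 80 | P0:M(80), P1:I, P2:I | bus: BusUpgr
[21] P1: load  L0 | P0:S(80), P1:S(80), P2:I | bus: BusRd,Flush
[22] P1: load  L1 | P0:S(52), P1:S(52), P2:I | bus: none
[23] P0: load  L0 | P0:S(80), P1:S(80), P2:I | bus: none
[24] P0: store L0 := 56 | P0:M(56), P1:I, P2:I | bus: BusUpgr
[25] P0: load  L0 | P0:M(56), P1:I, P2:I | bus: none

bus = BusUpgr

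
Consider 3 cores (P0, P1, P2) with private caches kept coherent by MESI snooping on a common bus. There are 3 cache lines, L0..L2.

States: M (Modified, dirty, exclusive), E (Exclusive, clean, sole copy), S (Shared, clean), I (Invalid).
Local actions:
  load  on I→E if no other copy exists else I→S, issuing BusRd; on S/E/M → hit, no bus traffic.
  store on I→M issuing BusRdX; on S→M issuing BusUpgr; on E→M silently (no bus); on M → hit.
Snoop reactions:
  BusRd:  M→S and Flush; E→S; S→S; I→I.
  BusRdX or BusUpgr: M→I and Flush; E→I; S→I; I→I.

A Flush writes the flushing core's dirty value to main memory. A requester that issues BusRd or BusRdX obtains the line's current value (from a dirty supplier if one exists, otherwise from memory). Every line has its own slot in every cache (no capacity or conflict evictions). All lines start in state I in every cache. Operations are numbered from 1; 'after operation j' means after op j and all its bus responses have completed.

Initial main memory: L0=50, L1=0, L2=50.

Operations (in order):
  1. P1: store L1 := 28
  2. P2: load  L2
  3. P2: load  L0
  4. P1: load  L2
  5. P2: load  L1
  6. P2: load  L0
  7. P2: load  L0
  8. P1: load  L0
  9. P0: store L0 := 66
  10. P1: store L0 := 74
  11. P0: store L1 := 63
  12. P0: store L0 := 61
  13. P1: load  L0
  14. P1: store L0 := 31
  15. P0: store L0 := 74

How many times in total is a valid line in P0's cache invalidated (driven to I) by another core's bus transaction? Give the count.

1. P1: store L1 := 28  bus=[BusRdX]  L1: P0=I P1=M P2=I  mem[L1]=0
2. P2: load  L2  bus=[BusRd]  L2: P0=I P1=I P2=E  mem[L2]=50
3. P2: load  L0  bus=[BusRd]  L0: P0=I P1=I P2=E  mem[L0]=50
4. P1: load  L2  bus=[BusRd]  L2: P0=I P1=S P2=S  mem[L2]=50
5. P2: load  L1  bus=[BusRd,Flush]  L1: P0=I P1=S P2=S  mem[L1]=28
6. P2: load  L0  bus=[-]  L0: P0=I P1=I P2=E  mem[L0]=50
7. P2: load  L0  bus=[-]  L0: P0=I P1=I P2=E  mem[L0]=50
8. P1: load  L0  bus=[BusRd]  L0: P0=I P1=S P2=S  mem[L0]=50
9. P0: store L0 := 66  bus=[BusRdX]  L0: P0=M P1=I P2=I  mem[L0]=50
10. P1: store L0 := 74  bus=[BusRdX,Flush]  L0: P0=I P1=M P2=I  mem[L0]=66
11. P0: store L1 := 63  bus=[BusRdX]  L1: P0=M P1=I P2=I  mem[L1]=28
12. P0: store L0 := 61  bus=[BusRdX,Flush]  L0: P0=M P1=I P2=I  mem[L0]=74
13. P1: load  L0  bus=[BusRd,Flush]  L0: P0=S P1=S P2=I  mem[L0]=61
14. P1: store L0 := 31  bus=[BusUpgr]  L0: P0=I P1=M P2=I  mem[L0]=61
15. P0: store L0 := 74  bus=[BusRdX,Flush]  L0: P0=M P1=I P2=I  mem[L0]=31

invalidations = 2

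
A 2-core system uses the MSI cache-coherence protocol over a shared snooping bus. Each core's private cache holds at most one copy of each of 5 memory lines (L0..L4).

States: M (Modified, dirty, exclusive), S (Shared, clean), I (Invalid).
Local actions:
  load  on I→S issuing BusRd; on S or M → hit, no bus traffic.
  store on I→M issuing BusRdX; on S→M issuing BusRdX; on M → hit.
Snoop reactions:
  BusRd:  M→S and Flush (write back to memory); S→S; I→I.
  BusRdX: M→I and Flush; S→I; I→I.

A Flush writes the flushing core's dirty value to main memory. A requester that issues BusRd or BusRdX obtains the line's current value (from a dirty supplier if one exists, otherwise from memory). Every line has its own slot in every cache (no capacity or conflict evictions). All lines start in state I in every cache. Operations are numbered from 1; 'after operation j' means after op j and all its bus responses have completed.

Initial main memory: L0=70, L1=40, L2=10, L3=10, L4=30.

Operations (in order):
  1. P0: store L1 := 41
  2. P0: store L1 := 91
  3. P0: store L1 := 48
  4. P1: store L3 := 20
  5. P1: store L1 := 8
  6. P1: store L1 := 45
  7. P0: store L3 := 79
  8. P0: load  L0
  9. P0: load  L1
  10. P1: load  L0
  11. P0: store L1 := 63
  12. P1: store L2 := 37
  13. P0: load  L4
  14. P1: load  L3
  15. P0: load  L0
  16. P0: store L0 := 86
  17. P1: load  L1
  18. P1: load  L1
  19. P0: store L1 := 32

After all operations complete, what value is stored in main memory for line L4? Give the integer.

  op1 P0: store L1 := 41 → M/I on L1; bus BusRdX; mem=40
  op2 P0: store L1 := 91 → M/I on L1; bus (none); mem=40
  op3 P0: store L1 := 48 → M/I on L1; bus (none); mem=40
  op4 P1: store L3 := 20 → I/M on L3; bus BusRdX; mem=10
  op5 P1: store L1 := 8 → I/M on L1; bus BusRdX Flush; mem=48
  op6 P1: store L1 := 45 → I/M on L1; bus (none); mem=48
  op7 P0: store L3 := 79 → M/I on L3; bus BusRdX Flush; mem=20
  op8 P0: load  L0 → S/I on L0; bus BusRd; mem=70
  op9 P0: load  L1 → S/S on L1; bus BusRd Flush; mem=45
  op10 P1: load  L0 → S/S on L0; bus BusRd; mem=70
  op11 P0: store L1 := 63 → M/I on L1; bus BusRdX; mem=45
  op12 P1: store L2 := 37 → I/M on L2; bus BusRdX; mem=10
  op13 P0: load  L4 → S/I on L4; bus BusRd; mem=30
  op14 P1: load  L3 → S/S on L3; bus BusRd Flush; mem=79
  op15 P0: load  L0 → S/S on L0; bus (none); mem=70
  op16 P0: store L0 := 86 → M/I on L0; bus BusRdX; mem=70
  op17 P1: load  L1 → S/S on L1; bus BusRd Flush; mem=63
  op18 P1: load  L1 → S/S on L1; bus (none); mem=63
  op19 P0: store L1 := 32 → M/I on L1; bus BusRdX; mem=63

memory[L4] = 30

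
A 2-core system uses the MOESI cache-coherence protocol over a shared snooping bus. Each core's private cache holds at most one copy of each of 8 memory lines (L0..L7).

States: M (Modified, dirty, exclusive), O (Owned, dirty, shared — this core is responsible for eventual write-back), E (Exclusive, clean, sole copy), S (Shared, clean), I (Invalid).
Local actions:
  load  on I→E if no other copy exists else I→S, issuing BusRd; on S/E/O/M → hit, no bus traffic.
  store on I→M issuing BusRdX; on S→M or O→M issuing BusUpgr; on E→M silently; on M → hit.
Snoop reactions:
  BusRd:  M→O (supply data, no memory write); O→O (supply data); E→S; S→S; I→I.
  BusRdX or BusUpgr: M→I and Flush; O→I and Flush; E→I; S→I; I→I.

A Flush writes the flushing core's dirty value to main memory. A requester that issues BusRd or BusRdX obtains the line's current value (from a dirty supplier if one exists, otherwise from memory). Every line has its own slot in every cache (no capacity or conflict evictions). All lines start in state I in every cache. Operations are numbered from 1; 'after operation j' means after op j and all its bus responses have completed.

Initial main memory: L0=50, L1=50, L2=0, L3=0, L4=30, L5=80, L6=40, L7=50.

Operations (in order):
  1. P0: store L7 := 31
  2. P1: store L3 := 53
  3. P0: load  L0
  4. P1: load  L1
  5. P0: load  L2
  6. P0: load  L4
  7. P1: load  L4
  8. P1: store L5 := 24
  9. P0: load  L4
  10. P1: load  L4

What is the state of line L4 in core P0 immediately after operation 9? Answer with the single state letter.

state = S

1. P0: store L7 := 31  bus=[BusRdX]  L7: P0=M P1=I  mem[L7]=50
2. P1: store L3 := 53  bus=[BusRdX]  L3: P0=I P1=M  mem[L3]=0
3. P0: load  L0  bus=[BusRd]  L0: P0=E P1=I  mem[L0]=50
4. P1: load  L1  bus=[BusRd]  L1: P0=I P1=E  mem[L1]=50
5. P0: load  L2  bus=[BusRd]  L2: P0=E P1=I  mem[L2]=0
6. P0: load  L4  bus=[BusRd]  L4: P0=E P1=I  mem[L4]=30
7. P1: load  L4  bus=[BusRd]  L4: P0=S P1=S  mem[L4]=30
8. P1: store L5 := 24  bus=[BusRdX]  L5: P0=I P1=M  mem[L5]=80
9. P0: load  L4  bus=[-]  L4: P0=S P1=S  mem[L4]=30
10. P1: load  L4  bus=[-]  L4: P0=S P1=S  mem[L4]=30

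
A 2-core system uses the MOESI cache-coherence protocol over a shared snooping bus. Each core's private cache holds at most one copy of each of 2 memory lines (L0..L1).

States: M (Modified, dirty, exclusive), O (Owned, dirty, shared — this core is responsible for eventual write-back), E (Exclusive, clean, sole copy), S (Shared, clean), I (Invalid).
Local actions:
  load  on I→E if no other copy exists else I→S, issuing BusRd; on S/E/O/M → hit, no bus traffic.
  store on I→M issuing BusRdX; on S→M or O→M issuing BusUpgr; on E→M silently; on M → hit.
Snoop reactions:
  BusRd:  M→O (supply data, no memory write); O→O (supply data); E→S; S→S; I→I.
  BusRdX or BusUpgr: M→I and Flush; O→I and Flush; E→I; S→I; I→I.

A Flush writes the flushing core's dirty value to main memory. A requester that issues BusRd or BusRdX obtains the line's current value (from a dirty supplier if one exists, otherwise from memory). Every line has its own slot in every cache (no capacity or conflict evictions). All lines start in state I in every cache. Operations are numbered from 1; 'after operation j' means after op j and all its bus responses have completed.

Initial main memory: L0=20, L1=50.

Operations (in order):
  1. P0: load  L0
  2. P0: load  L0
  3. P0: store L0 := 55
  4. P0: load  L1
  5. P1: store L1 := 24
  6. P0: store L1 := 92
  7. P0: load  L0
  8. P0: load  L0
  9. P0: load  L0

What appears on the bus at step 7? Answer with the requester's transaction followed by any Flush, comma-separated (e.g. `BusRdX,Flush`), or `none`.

bus = none

1. P0: load  L0  bus=[BusRd]  L0: P0=E P1=I  mem[L0]=20
2. P0: load  L0  bus=[-]  L0: P0=E P1=I  mem[L0]=20
3. P0: store L0 := 55  bus=[-]  L0: P0=M P1=I  mem[L0]=20
4. P0: load  L1  bus=[BusRd]  L1: P0=E P1=I  mem[L1]=50
5. P1: store L1 := 24  bus=[BusRdX]  L1: P0=I P1=M  mem[L1]=50
6. P0: store L1 := 92  bus=[BusRdX,Flush]  L1: P0=M P1=I  mem[L1]=24
7. P0: load  L0  bus=[-]  L0: P0=M P1=I  mem[L0]=20
8. P0: load  L0  bus=[-]  L0: P0=M P1=I  mem[L0]=20
9. P0: load  L0  bus=[-]  L0: P0=M P1=I  mem[L0]=20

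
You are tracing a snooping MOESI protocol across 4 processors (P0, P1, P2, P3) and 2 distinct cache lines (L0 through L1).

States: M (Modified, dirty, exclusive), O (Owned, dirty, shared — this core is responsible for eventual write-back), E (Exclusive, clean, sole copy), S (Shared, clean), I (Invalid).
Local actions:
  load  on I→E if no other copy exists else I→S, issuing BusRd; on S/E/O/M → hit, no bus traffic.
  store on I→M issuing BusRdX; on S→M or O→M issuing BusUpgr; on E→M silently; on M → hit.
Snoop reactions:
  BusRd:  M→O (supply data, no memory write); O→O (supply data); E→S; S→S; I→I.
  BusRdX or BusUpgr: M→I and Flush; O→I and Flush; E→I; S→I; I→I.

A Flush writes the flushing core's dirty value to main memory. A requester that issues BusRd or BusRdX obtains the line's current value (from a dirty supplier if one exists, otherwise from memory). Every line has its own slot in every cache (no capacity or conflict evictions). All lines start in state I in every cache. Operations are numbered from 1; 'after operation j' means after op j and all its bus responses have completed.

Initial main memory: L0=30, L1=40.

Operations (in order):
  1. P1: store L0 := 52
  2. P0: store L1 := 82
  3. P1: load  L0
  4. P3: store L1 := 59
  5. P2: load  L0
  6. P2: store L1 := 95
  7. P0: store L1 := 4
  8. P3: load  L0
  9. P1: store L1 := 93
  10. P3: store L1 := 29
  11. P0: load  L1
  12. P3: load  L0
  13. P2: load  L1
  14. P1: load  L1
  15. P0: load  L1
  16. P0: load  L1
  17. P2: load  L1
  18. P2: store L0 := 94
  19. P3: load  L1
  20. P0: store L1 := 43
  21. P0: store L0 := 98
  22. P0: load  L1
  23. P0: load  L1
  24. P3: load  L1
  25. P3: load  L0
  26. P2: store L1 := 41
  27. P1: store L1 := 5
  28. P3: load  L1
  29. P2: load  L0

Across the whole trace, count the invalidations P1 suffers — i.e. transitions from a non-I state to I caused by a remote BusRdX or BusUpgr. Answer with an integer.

invalidations = 3

[1] P1: store L0 := 52 | P0:I, P1:M(52), P2:I, P3:I | bus: BusRdX
[2] P0: store L1 := 82 | P0:M(82), P1:I, P2:I, P3:I | bus: BusRdX
[3] P1: load  L0 | P0:I, P1:M(52), P2:I, P3:I | bus: none
[4] P3: store L1 := 59 | P0:I, P1:I, P2:I, P3:M(59) | bus: BusRdX,Flush
[5] P2: load  L0 | P0:I, P1:O(52), P2:S(52), P3:I | bus: BusRd
[6] P2: store L1 := 95 | P0:I, P1:I, P2:M(95), P3:I | bus: BusRdX,Flush
[7] P0: store L1 := 4 | P0:M(4), P1:I, P2:I, P3:I | bus: BusRdX,Flush
[8] P3: load  L0 | P0:I, P1:O(52), P2:S(52), P3:S(52) | bus: BusRd
[9] P1: store L1 := 93 | P0:I, P1:M(93), P2:I, P3:I | bus: BusRdX,Flush
[10] P3: store L1 := 29 | P0:I, P1:I, P2:I, P3:M(29) | bus: BusRdX,Flush
[11] P0: load  L1 | P0:S(29), P1:I, P2:I, P3:O(29) | bus: BusRd
[12] P3: load  L0 | P0:I, P1:O(52), P2:S(52), P3:S(52) | bus: none
[13] P2: load  L1 | P0:S(29), P1:I, P2:S(29), P3:O(29) | bus: BusRd
[14] P1: load  L1 | P0:S(29), P1:S(29), P2:S(29), P3:O(29) | bus: BusRd
[15] P0: load  L1 | P0:S(29), P1:S(29), P2:S(29), P3:O(29) | bus: none
[16] P0: load  L1 | P0:S(29), P1:S(29), P2:S(29), P3:O(29) | bus: none
[17] P2: load  L1 | P0:S(29), P1:S(29), P2:S(29), P3:O(29) | bus: none
[18] P2: store L0 := 94 | P0:I, P1:I, P2:M(94), P3:I | bus: BusUpgr,Flush
[19] P3: load  L1 | P0:S(29), P1:S(29), P2:S(29), P3:O(29) | bus: none
[20] P0: store L1 := 43 | P0:M(43), P1:I, P2:I, P3:I | bus: BusUpgr,Flush
[21] P0: store L0 := 98 | P0:M(98), P1:I, P2:I, P3:I | bus: BusRdX,Flush
[22] P0: load  L1 | P0:M(43), P1:I, P2:I, P3:I | bus: none
[23] P0: load  L1 | P0:M(43), P1:I, P2:I, P3:I | bus: none
[24] P3: load  L1 | P0:O(43), P1:I, P2:I, P3:S(43) | bus: BusRd
[25] P3: load  L0 | P0:O(98), P1:I, P2:I, P3:S(98) | bus: BusRd
[26] P2: store L1 := 41 | P0:I, P1:I, P2:M(41), P3:I | bus: BusRdX,Flush
[27] P1: store L1 := 5 | P0:I, P1:M(5), P2:I, P3:I | bus: BusRdX,Flush
[28] P3: load  L1 | P0:I, P1:O(5), P2:I, P3:S(5) | bus: BusRd
[29] P2: load  L0 | P0:O(98), P1:I, P2:S(98), P3:S(98) | bus: BusRd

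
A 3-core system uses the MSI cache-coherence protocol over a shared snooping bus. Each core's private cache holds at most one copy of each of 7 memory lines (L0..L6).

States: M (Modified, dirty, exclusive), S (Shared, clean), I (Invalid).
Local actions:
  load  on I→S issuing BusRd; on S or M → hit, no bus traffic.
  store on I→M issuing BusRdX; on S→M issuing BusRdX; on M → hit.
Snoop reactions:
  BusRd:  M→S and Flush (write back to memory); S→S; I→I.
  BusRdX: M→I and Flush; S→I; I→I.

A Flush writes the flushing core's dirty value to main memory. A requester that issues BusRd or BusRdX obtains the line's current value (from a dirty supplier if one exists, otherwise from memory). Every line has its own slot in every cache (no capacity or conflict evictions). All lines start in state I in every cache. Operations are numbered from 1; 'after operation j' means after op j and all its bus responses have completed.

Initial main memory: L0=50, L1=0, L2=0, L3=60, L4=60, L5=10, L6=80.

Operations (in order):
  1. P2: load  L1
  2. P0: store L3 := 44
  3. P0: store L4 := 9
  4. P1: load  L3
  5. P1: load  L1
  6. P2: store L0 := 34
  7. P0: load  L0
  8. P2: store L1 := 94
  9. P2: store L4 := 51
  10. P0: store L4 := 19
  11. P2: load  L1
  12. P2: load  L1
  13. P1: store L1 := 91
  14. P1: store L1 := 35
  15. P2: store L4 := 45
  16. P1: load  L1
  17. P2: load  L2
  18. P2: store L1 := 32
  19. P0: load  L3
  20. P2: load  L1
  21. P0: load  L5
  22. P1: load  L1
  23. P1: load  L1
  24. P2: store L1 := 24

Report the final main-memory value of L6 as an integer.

step 1: P2: load  L1  ⟶  IIS  (L1)  txn=BusRd  M[L1]=0
step 2: P0: store L3 := 44  ⟶  MII  (L3)  txn=BusRdX  M[L3]=60
step 3: P0: store L4 := 9  ⟶  MII  (L4)  txn=BusRdX  M[L4]=60
step 4: P1: load  L3  ⟶  SSI  (L3)  txn=BusRd+Flush  M[L3]=44
step 5: P1: load  L1  ⟶  ISS  (L1)  txn=BusRd  M[L1]=0
step 6: P2: store L0 := 34  ⟶  IIM  (L0)  txn=BusRdX  M[L0]=50
step 7: P0: load  L0  ⟶  SIS  (L0)  txn=BusRd+Flush  M[L0]=34
step 8: P2: store L1 := 94  ⟶  IIM  (L1)  txn=BusRdX  M[L1]=0
step 9: P2: store L4 := 51  ⟶  IIM  (L4)  txn=BusRdX+Flush  M[L4]=9
step 10: P0: store L4 := 19  ⟶  MII  (L4)  txn=BusRdX+Flush  M[L4]=51
step 11: P2: load  L1  ⟶  IIM  (L1)  txn=∅  M[L1]=0
step 12: P2: load  L1  ⟶  IIM  (L1)  txn=∅  M[L1]=0
step 13: P1: store L1 := 91  ⟶  IMI  (L1)  txn=BusRdX+Flush  M[L1]=94
step 14: P1: store L1 := 35  ⟶  IMI  (L1)  txn=∅  M[L1]=94
step 15: P2: store L4 := 45  ⟶  IIM  (L4)  txn=BusRdX+Flush  M[L4]=19
step 16: P1: load  L1  ⟶  IMI  (L1)  txn=∅  M[L1]=94
step 17: P2: load  L2  ⟶  IIS  (L2)  txn=BusRd  M[L2]=0
step 18: P2: store L1 := 32  ⟶  IIM  (L1)  txn=BusRdX+Flush  M[L1]=35
step 19: P0: load  L3  ⟶  SSI  (L3)  txn=∅  M[L3]=44
step 20: P2: load  L1  ⟶  IIM  (L1)  txn=∅  M[L1]=35
step 21: P0: load  L5  ⟶  SII  (L5)  txn=BusRd  M[L5]=10
step 22: P1: load  L1  ⟶  ISS  (L1)  txn=BusRd+Flush  M[L1]=32
step 23: P1: load  L1  ⟶  ISS  (L1)  txn=∅  M[L1]=32
step 24: P2: store L1 := 24  ⟶  IIM  (L1)  txn=BusRdX  M[L1]=32

memory[L6] = 80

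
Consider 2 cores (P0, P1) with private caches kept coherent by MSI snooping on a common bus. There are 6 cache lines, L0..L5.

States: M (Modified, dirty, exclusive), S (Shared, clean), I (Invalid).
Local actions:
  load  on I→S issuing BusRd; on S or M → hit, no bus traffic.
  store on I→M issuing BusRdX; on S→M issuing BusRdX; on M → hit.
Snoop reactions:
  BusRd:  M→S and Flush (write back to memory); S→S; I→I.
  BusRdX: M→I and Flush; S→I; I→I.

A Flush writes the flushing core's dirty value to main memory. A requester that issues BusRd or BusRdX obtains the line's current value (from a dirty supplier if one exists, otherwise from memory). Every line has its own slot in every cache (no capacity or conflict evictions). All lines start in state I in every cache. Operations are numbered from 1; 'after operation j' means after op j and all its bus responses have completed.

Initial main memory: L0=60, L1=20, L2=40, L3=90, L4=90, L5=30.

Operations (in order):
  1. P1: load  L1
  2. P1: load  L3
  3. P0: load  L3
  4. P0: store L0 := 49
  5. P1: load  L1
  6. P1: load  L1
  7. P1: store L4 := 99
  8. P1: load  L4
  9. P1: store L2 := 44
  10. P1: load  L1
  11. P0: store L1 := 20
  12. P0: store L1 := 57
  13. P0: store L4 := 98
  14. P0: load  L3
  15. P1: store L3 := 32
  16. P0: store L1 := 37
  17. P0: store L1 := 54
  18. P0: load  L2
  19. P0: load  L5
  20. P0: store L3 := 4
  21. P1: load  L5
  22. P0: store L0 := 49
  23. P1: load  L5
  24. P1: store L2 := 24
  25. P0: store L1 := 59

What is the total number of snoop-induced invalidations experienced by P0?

invalidations = 2

[1] P1: load  L1 | P0:I, P1:S(20) | bus: BusRd
[2] P1: load  L3 | P0:I, P1:S(90) | bus: BusRd
[3] P0: load  L3 | P0:S(90), P1:S(90) | bus: BusRd
[4] P0: store L0 := 49 | P0:M(49), P1:I | bus: BusRdX
[5] P1: load  L1 | P0:I, P1:S(20) | bus: none
[6] P1: load  L1 | P0:I, P1:S(20) | bus: none
[7] P1: store L4 := 99 | P0:I, P1:M(99) | bus: BusRdX
[8] P1: load  L4 | P0:I, P1:M(99) | bus: none
[9] P1: store L2 := 44 | P0:I, P1:M(44) | bus: BusRdX
[10] P1: load  L1 | P0:I, P1:S(20) | bus: none
[11] P0: store L1 := 20 | P0:M(20), P1:I | bus: BusRdX
[12] P0: store L1 := 57 | P0:M(57), P1:I | bus: none
[13] P0: store L4 := 98 | P0:M(98), P1:I | bus: BusRdX,Flush
[14] P0: load  L3 | P0:S(90), P1:S(90) | bus: none
[15] P1: store L3 := 32 | P0:I, P1:M(32) | bus: BusRdX
[16] P0: store L1 := 37 | P0:M(37), P1:I | bus: none
[17] P0: store L1 := 54 | P0:M(54), P1:I | bus: none
[18] P0: load  L2 | P0:S(44), P1:S(44) | bus: BusRd,Flush
[19] P0: load  L5 | P0:S(30), P1:I | bus: BusRd
[20] P0: store L3 := 4 | P0:M(4), P1:I | bus: BusRdX,Flush
[21] P1: load  L5 | P0:S(30), P1:S(30) | bus: BusRd
[22] P0: store L0 := 49 | P0:M(49), P1:I | bus: none
[23] P1: load  L5 | P0:S(30), P1:S(30) | bus: none
[24] P1: store L2 := 24 | P0:I, P1:M(24) | bus: BusRdX
[25] P0: store L1 := 59 | P0:M(59), P1:I | bus: none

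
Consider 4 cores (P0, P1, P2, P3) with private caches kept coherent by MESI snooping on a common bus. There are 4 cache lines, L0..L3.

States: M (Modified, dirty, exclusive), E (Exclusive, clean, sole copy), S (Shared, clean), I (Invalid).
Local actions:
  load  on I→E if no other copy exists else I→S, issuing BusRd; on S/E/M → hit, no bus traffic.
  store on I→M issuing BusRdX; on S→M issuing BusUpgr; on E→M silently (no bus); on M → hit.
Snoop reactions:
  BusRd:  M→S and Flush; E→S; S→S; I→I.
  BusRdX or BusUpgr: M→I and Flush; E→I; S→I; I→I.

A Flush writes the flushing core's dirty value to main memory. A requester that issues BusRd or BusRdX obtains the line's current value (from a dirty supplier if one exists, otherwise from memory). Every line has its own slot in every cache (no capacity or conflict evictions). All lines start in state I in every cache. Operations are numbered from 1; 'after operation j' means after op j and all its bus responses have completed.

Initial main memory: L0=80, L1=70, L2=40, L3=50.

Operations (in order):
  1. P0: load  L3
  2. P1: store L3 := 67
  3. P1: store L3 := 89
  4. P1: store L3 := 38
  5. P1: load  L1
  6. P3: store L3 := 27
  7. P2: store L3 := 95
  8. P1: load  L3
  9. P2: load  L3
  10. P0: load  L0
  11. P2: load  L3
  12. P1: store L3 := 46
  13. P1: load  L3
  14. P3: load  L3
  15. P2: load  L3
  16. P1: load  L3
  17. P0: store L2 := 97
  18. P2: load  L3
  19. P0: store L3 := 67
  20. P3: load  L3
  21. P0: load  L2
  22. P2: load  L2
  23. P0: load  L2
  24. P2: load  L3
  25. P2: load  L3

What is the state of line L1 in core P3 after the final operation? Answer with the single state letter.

  op1 P0: load  L3 → E/I/I/I on L3; bus BusRd; mem=50
  op2 P1: store L3 := 67 → I/M/I/I on L3; bus BusRdX; mem=50
  op3 P1: store L3 := 89 → I/M/I/I on L3; bus (none); mem=50
  op4 P1: store L3 := 38 → I/M/I/I on L3; bus (none); mem=50
  op5 P1: load  L1 → I/E/I/I on L1; bus BusRd; mem=70
  op6 P3: store L3 := 27 → I/I/I/M on L3; bus BusRdX Flush; mem=38
  op7 P2: store L3 := 95 → I/I/M/I on L3; bus BusRdX Flush; mem=27
  op8 P1: load  L3 → I/S/S/I on L3; bus BusRd Flush; mem=95
  op9 P2: load  L3 → I/S/S/I on L3; bus (none); mem=95
  op10 P0: load  L0 → E/I/I/I on L0; bus BusRd; mem=80
  op11 P2: load  L3 → I/S/S/I on L3; bus (none); mem=95
  op12 P1: store L3 := 46 → I/M/I/I on L3; bus BusUpgr; mem=95
  op13 P1: load  L3 → I/M/I/I on L3; bus (none); mem=95
  op14 P3: load  L3 → I/S/I/S on L3; bus BusRd Flush; mem=46
  op15 P2: load  L3 → I/S/S/S on L3; bus BusRd; mem=46
  op16 P1: load  L3 → I/S/S/S on L3; bus (none); mem=46
  op17 P0: store L2 := 97 → M/I/I/I on L2; bus BusRdX; mem=40
  op18 P2: load  L3 → I/S/S/S on L3; bus (none); mem=46
  op19 P0: store L3 := 67 → M/I/I/I on L3; bus BusRdX; mem=46
  op20 P3: load  L3 → S/I/I/S on L3; bus BusRd Flush; mem=67
  op21 P0: load  L2 → M/I/I/I on L2; bus (none); mem=40
  op22 P2: load  L2 → S/I/S/I on L2; bus BusRd Flush; mem=97
  op23 P0: load  L2 → S/I/S/I on L2; bus (none); mem=97
  op24 P2: load  L3 → S/I/S/S on L3; bus BusRd; mem=67
  op25 P2: load  L3 → S/I/S/S on L3; bus (none); mem=67

state = I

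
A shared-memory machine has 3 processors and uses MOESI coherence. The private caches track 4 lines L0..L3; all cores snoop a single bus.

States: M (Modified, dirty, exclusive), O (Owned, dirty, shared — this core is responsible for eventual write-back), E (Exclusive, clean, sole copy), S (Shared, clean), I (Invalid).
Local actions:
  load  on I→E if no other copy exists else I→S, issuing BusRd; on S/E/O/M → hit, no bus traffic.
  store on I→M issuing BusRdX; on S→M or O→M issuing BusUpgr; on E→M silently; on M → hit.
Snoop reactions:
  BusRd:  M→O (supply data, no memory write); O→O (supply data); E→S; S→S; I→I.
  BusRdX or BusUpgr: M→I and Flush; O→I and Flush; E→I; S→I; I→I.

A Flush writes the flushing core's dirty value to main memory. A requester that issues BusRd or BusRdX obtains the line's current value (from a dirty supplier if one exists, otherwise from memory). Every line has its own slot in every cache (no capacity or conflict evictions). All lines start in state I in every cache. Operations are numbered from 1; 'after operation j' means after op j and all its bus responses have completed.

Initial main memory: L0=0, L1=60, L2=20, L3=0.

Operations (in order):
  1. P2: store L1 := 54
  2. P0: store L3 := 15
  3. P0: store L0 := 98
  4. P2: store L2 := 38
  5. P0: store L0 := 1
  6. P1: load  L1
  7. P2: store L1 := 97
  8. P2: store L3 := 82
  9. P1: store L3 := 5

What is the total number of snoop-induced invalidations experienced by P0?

  op1 P2: store L1 := 54 → I/I/M on L1; bus BusRdX; mem=60
  op2 P0: store L3 := 15 → M/I/I on L3; bus BusRdX; mem=0
  op3 P0: store L0 := 98 → M/I/I on L0; bus BusRdX; mem=0
  op4 P2: store L2 := 38 → I/I/M on L2; bus BusRdX; mem=20
  op5 P0: store L0 := 1 → M/I/I on L0; bus (none); mem=0
  op6 P1: load  L1 → I/S/O on L1; bus BusRd; mem=60
  op7 P2: store L1 := 97 → I/I/M on L1; bus BusUpgr; mem=60
  op8 P2: store L3 := 82 → I/I/M on L3; bus BusRdX Flush; mem=15
  op9 P1: store L3 := 5 → I/M/I on L3; bus BusRdX Flush; mem=82

invalidations = 1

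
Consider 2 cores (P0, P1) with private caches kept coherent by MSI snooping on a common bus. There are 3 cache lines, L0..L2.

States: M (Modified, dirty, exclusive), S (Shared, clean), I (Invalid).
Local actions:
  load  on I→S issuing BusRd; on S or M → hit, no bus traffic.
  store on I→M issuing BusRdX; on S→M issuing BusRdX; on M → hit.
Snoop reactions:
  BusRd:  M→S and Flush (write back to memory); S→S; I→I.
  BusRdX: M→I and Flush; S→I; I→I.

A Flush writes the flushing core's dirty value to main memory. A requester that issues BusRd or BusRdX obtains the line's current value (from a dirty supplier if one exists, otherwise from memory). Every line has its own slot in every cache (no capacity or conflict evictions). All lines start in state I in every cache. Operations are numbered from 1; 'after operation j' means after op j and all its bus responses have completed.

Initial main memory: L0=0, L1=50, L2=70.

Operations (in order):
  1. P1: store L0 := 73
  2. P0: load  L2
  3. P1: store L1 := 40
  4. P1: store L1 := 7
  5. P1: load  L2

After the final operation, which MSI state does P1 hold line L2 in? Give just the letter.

1. P1: store L0 := 73  bus=[BusRdX]  L0: P0=I P1=M  mem[L0]=0
2. P0: load  L2  bus=[BusRd]  L2: P0=S P1=I  mem[L2]=70
3. P1: store L1 := 40  bus=[BusRdX]  L1: P0=I P1=M  mem[L1]=50
4. P1: store L1 := 7  bus=[-]  L1: P0=I P1=M  mem[L1]=50
5. P1: load  L2  bus=[BusRd]  L2: P0=S P1=S  mem[L2]=70

state = S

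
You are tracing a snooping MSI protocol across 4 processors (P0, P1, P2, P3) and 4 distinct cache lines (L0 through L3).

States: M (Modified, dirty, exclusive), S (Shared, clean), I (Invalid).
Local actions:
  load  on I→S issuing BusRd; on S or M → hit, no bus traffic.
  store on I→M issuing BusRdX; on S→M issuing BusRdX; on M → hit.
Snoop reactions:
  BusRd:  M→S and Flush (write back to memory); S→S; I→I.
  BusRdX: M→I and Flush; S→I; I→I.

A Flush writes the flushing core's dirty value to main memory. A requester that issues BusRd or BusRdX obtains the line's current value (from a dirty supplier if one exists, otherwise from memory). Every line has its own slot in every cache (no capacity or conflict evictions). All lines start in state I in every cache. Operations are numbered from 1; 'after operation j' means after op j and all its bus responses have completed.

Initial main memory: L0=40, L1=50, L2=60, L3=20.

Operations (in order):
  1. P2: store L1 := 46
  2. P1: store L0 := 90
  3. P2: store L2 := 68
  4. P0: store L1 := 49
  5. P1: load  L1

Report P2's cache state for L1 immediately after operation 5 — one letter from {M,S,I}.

  op1 P2: store L1 := 46 → I/I/M/I on L1; bus BusRdX; mem=50
  op2 P1: store L0 := 90 → I/M/I/I on L0; bus BusRdX; mem=40
  op3 P2: store L2 := 68 → I/I/M/I on L2; bus BusRdX; mem=60
  op4 P0: store L1 := 49 → M/I/I/I on L1; bus BusRdX Flush; mem=46
  op5 P1: load  L1 → S/S/I/I on L1; bus BusRd Flush; mem=49

state = I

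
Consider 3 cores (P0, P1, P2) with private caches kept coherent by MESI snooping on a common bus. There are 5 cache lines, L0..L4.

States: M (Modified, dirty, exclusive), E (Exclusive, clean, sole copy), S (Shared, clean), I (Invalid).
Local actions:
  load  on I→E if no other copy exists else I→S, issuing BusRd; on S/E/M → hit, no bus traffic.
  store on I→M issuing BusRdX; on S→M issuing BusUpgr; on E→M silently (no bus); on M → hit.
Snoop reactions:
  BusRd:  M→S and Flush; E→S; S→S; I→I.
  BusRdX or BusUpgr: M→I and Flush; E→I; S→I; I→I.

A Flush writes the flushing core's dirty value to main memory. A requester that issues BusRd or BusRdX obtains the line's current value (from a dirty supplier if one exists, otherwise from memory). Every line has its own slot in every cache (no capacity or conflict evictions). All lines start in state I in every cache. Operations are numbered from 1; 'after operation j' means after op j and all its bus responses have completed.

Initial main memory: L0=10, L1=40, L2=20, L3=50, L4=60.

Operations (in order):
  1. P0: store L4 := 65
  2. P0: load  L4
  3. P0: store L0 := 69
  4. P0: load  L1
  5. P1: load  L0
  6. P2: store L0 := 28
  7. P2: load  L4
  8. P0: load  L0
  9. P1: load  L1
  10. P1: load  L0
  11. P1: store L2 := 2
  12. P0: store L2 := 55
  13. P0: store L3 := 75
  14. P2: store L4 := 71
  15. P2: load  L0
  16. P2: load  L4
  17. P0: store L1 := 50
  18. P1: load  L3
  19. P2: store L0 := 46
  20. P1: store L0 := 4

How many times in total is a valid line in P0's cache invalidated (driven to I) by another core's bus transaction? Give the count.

  op1 P0: store L4 := 65 → M/I/I on L4; bus BusRdX; mem=60
  op2 P0: load  L4 → M/I/I on L4; bus (none); mem=60
  op3 P0: store L0 := 69 → M/I/I on L0; bus BusRdX; mem=10
  op4 P0: load  L1 → E/I/I on L1; bus BusRd; mem=40
  op5 P1: load  L0 → S/S/I on L0; bus BusRd Flush; mem=69
  op6 P2: store L0 := 28 → I/I/M on L0; bus BusRdX; mem=69
  op7 P2: load  L4 → S/I/S on L4; bus BusRd Flush; mem=65
  op8 P0: load  L0 → S/I/S on L0; bus BusRd Flush; mem=28
  op9 P1: load  L1 → S/S/I on L1; bus BusRd; mem=40
  op10 P1: load  L0 → S/S/S on L0; bus BusRd; mem=28
  op11 P1: store L2 := 2 → I/M/I on L2; bus BusRdX; mem=20
  op12 P0: store L2 := 55 → M/I/I on L2; bus BusRdX Flush; mem=2
  op13 P0: store L3 := 75 → M/I/I on L3; bus BusRdX; mem=50
  op14 P2: store L4 := 71 → I/I/M on L4; bus BusUpgr; mem=65
  op15 P2: load  L0 → S/S/S on L0; bus (none); mem=28
  op16 P2: load  L4 → I/I/M on L4; bus (none); mem=65
  op17 P0: store L1 := 50 → M/I/I on L1; bus BusUpgr; mem=40
  op18 P1: load  L3 → S/S/I on L3; bus BusRd Flush; mem=75
  op19 P2: store L0 := 46 → I/I/M on L0; bus BusUpgr; mem=28
  op20 P1: store L0 := 4 → I/M/I on L0; bus BusRdX Flush; mem=46

invalidations = 3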